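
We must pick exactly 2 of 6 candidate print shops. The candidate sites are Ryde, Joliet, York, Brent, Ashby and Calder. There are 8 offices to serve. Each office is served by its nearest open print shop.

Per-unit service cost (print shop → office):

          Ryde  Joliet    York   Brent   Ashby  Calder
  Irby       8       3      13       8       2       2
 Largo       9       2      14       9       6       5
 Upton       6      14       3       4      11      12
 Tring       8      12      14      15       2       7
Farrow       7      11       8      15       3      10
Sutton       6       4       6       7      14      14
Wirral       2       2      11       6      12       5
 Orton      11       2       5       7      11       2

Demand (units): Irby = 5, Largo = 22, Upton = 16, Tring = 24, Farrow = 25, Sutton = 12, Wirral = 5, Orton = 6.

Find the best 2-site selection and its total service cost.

With exactly 2 open, each office uses its cheapest among the chosen.
{Joliet, Ashby}: Irby→Ashby 2·5=10, Largo→Joliet 2·22=44, Upton→Ashby 11·16=176, Tring→Ashby 2·24=48, Farrow→Ashby 3·25=75, Sutton→Joliet 4·12=48, Wirral→Joliet 2·5=10, Orton→Joliet 2·6=12. Service cost 423.
{York, Ashby}: service cost 470
{Brent, Ashby}: service cost 485
Among all 15 size-2 choices, {Joliet, Ashby} is lowest.

Choose Joliet and Ashby; total service cost 423.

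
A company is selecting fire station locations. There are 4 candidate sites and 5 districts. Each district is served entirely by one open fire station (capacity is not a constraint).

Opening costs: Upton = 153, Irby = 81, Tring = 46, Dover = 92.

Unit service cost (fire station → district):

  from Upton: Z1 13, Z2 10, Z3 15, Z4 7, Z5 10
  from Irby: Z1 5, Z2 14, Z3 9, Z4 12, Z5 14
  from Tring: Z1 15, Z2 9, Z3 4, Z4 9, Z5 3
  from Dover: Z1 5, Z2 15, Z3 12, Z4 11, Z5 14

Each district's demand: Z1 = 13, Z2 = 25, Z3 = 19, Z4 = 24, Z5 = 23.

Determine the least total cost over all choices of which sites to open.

For any fixed open set, each district goes to its cheapest open site; total = fixed + service.
{Irby, Tring}: Z1→Irby 5·13=65, Z2→Tring 9·25=225, Z3→Tring 4·19=76, Z4→Tring 9·24=216, Z5→Tring 3·23=69. Service 651; fixed 127; total 778.
{Tring, Dover}: service 651 + fixed 138 = 789
{Tring}: service 781 + fixed 46 = 827
{Upton, Irby, Tring, Dover}: service 603 + fixed 372 = 975
No other subset beats 778.

Minimum total cost: 778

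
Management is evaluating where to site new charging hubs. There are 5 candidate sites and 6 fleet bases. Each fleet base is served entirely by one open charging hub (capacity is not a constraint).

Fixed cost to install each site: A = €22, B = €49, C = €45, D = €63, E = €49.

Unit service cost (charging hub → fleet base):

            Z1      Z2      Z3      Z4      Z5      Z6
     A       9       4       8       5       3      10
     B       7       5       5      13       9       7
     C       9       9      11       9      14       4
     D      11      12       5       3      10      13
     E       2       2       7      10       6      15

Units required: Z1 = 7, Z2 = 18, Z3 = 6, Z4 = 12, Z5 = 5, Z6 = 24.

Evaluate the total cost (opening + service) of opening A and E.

Total cost: 478

Each fleet base is assigned to its cheapest site among the open ones.
{A, E}: Z1→E 2·7=14, Z2→E 2·18=36, Z3→E 7·6=42, Z4→A 5·12=60, Z5→A 3·5=15, Z6→A 10·24=240. Service 407; fixed 71; total 478.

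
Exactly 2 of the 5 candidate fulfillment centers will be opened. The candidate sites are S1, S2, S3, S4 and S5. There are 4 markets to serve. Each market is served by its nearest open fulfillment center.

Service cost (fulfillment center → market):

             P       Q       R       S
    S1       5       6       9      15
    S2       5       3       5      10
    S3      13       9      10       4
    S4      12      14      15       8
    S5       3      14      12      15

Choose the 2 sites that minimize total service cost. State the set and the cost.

Choose S2 and S3; total service cost 17.

With exactly 2 open, each market uses its cheapest among the chosen.
{S2, S3}: P→S2 5, Q→S2 3, R→S2 5, S→S3 4. Service cost 17.
{S2, S4}: service cost 21
{S2, S5}: service cost 21
Among all 10 size-2 choices, {S2, S3} is lowest.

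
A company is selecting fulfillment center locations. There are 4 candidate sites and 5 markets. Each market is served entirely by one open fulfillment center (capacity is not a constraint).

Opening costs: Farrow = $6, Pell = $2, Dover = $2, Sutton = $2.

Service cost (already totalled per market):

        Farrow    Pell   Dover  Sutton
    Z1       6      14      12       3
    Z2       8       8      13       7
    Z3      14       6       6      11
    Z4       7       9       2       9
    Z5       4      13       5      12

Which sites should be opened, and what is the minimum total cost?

For any fixed open set, each market goes to its cheapest open site; total = fixed + service.
{Dover, Sutton}: Z1→Sutton 3, Z2→Sutton 7, Z3→Dover 6, Z4→Dover 2, Z5→Dover 5. Service 23; fixed 4; total 27.
{Pell, Dover, Sutton}: service 23 + fixed 6 = 29
{Farrow, Dover, Sutton}: service 22 + fixed 10 = 32
{Farrow, Pell, Dover, Sutton}: Z1→Sutton 3, Z2→Sutton 7, Z3→Pell 6, Z4→Dover 2, Z5→Farrow 4. Service 22; fixed 12; total 34.
No other subset beats 27.

Open Dover and Sutton; minimum total cost 27.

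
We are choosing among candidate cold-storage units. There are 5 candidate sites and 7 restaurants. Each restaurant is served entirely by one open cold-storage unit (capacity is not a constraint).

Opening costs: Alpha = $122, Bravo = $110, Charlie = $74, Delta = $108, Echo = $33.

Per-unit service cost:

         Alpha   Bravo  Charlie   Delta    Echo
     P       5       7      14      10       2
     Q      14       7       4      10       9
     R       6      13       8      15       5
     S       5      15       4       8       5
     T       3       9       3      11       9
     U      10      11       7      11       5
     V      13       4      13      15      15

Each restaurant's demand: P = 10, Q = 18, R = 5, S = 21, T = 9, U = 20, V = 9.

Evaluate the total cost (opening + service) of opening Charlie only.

Total cost: 694

Each restaurant is assigned to its cheapest site among the open ones.
{Charlie}: P→Charlie 14·10=140, Q→Charlie 4·18=72, R→Charlie 8·5=40, S→Charlie 4·21=84, T→Charlie 3·9=27, U→Charlie 7·20=140, V→Charlie 13·9=117. Service 620; fixed 74; total 694.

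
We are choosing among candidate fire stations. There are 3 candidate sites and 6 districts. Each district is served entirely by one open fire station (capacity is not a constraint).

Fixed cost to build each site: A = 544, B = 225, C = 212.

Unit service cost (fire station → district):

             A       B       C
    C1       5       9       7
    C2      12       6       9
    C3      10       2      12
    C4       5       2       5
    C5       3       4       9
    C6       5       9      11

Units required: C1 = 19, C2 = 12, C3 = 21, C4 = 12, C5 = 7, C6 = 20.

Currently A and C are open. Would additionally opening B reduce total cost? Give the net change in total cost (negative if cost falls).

Yes — net change −15 (cost falls by 15).

Current service cost with {A, C}: 594.
Adding B: each district re-picks its cheapest; new service cost 354, saving 240.
Extra fixed cost: 225. Net change = 225 − 240 = -15.
(Totals: 1350 → 1335.)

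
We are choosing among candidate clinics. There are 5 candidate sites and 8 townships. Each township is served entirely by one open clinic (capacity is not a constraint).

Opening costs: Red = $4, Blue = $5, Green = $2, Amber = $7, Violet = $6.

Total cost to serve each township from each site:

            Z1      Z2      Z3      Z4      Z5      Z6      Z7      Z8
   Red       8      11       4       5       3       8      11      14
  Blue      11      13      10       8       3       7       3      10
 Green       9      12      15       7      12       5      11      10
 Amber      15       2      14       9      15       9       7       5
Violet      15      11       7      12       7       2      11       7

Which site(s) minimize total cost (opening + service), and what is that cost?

For any fixed open set, each township goes to its cheapest open site; total = fixed + service.
{Red, Green, Amber}: Z1→Red 8, Z2→Amber 2, Z3→Red 4, Z4→Red 5, Z5→Red 3, Z6→Green 5, Z7→Amber 7, Z8→Amber 5. Service 39; fixed 13; total 52.
{Red, Blue, Green, Amber}: service 35 + fixed 18 = 53
{Red, Blue, Amber}: service 37 + fixed 16 = 53
{Red, Blue, Green, Amber, Violet}: service 32 + fixed 24 = 56
No other subset beats 52.

Open Red, Green and Amber; minimum total cost 52.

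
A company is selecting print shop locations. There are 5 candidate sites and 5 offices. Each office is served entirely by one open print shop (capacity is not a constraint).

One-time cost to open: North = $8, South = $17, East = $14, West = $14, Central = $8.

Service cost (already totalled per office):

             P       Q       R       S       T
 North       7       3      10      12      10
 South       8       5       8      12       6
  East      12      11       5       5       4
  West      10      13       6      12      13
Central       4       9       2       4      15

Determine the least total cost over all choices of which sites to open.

Minimum total cost: 39

For any fixed open set, each office goes to its cheapest open site; total = fixed + service.
{North, Central}: P→Central 4, Q→North 3, R→Central 2, S→Central 4, T→North 10. Service 23; fixed 16; total 39.
{Central}: service 34 + fixed 8 = 42
{East, Central}: service 23 + fixed 22 = 45
{North, South, East, West, Central}: service 17 + fixed 61 = 78
No other subset beats 39.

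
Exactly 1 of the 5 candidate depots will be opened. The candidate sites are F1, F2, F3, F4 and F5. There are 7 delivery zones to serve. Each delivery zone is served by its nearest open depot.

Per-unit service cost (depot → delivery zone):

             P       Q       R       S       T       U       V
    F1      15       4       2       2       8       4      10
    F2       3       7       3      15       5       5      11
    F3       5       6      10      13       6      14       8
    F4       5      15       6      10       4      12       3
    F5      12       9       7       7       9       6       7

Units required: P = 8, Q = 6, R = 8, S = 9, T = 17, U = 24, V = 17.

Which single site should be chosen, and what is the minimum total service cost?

With exactly 1 open, each delivery zone uses its cheapest among the chosen.
{F1}: P→F1 15·8=120, Q→F1 4·6=24, R→F1 2·8=16, S→F1 2·9=18, T→F1 8·17=136, U→F1 4·24=96, V→F1 10·17=170. Service cost 580.
{F2}: service cost 617
{F4}: service cost 675
Among all 5 size-1 choices, {F1} is lowest.

Choose F1 only; total service cost 580.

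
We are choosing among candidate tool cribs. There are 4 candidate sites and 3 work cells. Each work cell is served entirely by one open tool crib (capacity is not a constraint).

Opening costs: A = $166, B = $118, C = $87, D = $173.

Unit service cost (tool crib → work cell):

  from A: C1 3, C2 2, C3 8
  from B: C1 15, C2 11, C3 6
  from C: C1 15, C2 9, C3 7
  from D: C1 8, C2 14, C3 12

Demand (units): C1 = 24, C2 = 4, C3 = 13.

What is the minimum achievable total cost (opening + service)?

Minimum total cost: 350

For any fixed open set, each work cell goes to its cheapest open site; total = fixed + service.
{A}: C1→A 3·24=72, C2→A 2·4=8, C3→A 8·13=104. Service 184; fixed 166; total 350.
{A, C}: C1→A 3·24=72, C2→A 2·4=8, C3→C 7·13=91. Service 171; fixed 253; total 424.
{A, B}: C1→A 3·24=72, C2→A 2·4=8, C3→B 6·13=78. Service 158; fixed 284; total 442.
{A, B, C, D}: service 158 + fixed 544 = 702
No other subset beats 350.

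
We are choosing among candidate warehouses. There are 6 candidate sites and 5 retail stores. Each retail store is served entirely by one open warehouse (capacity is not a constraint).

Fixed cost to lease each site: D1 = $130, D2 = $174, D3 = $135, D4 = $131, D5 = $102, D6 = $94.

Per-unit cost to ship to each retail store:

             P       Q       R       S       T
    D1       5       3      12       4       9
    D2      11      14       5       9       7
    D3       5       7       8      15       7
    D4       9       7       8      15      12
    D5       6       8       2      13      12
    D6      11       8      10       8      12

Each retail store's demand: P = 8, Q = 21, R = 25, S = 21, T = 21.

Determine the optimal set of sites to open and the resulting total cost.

Open D1 and D5; minimum total cost 658.

For any fixed open set, each retail store goes to its cheapest open site; total = fixed + service.
{D1, D5}: P→D1 5·8=40, Q→D1 3·21=63, R→D5 2·25=50, S→D1 4·21=84, T→D1 9·21=189. Service 426; fixed 232; total 658.
{D1, D3, D5}: service 384 + fixed 367 = 751
{D1, D5, D6}: service 426 + fixed 326 = 752
{D1, D2, D3, D4, D5, D6}: service 384 + fixed 766 = 1150
No other subset beats 658.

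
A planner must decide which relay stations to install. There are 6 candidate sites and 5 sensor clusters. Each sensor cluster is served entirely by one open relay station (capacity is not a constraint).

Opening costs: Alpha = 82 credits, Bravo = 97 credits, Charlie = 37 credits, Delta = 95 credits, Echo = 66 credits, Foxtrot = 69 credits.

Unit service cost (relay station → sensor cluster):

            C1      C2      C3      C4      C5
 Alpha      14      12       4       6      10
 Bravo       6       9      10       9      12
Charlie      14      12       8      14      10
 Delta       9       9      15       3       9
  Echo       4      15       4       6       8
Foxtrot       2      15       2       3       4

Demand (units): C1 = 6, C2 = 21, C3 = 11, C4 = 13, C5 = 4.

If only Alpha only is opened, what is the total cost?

Each sensor cluster is assigned to its cheapest site among the open ones.
{Alpha}: C1→Alpha 14·6=84, C2→Alpha 12·21=252, C3→Alpha 4·11=44, C4→Alpha 6·13=78, C5→Alpha 10·4=40. Service 498; fixed 82; total 580.

Total cost: 580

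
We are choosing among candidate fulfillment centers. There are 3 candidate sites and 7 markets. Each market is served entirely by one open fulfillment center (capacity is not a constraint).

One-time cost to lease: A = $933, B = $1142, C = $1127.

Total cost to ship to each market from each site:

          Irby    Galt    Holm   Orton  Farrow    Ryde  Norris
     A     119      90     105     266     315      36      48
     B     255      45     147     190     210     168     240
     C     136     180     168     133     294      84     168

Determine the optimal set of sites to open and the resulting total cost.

Open A only; minimum total cost 1912.

For any fixed open set, each market goes to its cheapest open site; total = fixed + service.
{A}: Irby→A 119, Galt→A 90, Holm→A 105, Orton→A 266, Farrow→A 315, Ryde→A 36, Norris→A 48. Service 979; fixed 933; total 1912.
{C}: service 1163 + fixed 1127 = 2290
{B}: service 1255 + fixed 1142 = 2397
{A, B, C}: service 696 + fixed 3202 = 3898
No other subset beats 1912.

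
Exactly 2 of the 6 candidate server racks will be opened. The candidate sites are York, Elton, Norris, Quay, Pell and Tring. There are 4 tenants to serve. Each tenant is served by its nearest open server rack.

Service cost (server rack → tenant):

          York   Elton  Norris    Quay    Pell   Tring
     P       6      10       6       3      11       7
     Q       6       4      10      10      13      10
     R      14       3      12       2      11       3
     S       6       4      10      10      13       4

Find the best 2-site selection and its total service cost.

With exactly 2 open, each tenant uses its cheapest among the chosen.
{Elton, Quay}: P→Quay 3, Q→Elton 4, R→Quay 2, S→Elton 4. Service cost 13.
{York, Elton}: service cost 17
{York, Quay}: service cost 17
Among all 15 size-2 choices, {Elton, Quay} is lowest.

Choose Elton and Quay; total service cost 13.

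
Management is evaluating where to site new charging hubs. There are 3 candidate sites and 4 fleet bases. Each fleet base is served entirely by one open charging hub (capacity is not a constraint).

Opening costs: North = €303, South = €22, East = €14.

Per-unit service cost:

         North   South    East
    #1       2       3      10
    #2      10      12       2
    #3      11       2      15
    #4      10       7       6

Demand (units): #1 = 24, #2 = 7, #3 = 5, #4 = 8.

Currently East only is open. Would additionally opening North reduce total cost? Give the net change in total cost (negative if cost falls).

Current service cost with {East}: 377.
Adding North: each fleet base re-picks its cheapest; new service cost 165, saving 212.
Extra fixed cost: 303. Net change = 303 − 212 = 91.
(Totals: 391 → 482.)

No — net change +91 (cost rises by 91).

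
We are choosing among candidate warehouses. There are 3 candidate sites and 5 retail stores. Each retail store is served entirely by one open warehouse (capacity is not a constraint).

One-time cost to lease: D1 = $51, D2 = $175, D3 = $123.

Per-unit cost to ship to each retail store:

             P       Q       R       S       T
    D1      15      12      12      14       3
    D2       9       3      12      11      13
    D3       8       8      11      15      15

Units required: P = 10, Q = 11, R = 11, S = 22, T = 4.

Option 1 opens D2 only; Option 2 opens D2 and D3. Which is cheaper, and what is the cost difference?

Option 1: {D2}: P→D2 9·10=90, Q→D2 3·11=33, R→D2 12·11=132, S→D2 11·22=242, T→D2 13·4=52. Service 549; fixed 175; total 724.
Option 2: {D2, D3}: P→D3 8·10=80, Q→D2 3·11=33, R→D3 11·11=121, S→D2 11·22=242, T→D2 13·4=52. Service 528; fixed 298; total 826.
Difference: |724 − 826| = 102.

Option 1 is cheaper by 102.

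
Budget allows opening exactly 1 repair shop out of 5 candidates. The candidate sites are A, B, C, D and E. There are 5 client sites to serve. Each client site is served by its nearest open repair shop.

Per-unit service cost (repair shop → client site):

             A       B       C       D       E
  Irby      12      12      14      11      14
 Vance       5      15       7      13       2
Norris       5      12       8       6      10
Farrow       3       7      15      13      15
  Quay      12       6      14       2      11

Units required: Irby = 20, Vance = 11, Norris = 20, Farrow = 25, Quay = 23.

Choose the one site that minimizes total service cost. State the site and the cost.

Choose A only; total service cost 746.

With exactly 1 open, each client site uses its cheapest among the chosen.
{A}: Irby→A 12·20=240, Vance→A 5·11=55, Norris→A 5·20=100, Farrow→A 3·25=75, Quay→A 12·23=276. Service cost 746.
{D}: service cost 854
{B}: service cost 958
Among all 5 size-1 choices, {A} is lowest.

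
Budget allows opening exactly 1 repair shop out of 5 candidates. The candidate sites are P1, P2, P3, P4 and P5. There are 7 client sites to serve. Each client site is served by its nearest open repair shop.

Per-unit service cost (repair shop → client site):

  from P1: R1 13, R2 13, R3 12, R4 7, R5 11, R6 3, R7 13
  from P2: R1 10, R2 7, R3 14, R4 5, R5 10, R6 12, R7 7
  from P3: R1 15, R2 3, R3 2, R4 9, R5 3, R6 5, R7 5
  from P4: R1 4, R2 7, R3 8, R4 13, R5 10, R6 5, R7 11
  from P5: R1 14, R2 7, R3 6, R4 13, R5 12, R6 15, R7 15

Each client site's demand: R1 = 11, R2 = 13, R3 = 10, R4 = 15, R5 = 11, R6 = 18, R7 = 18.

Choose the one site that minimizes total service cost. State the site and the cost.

With exactly 1 open, each client site uses its cheapest among the chosen.
{P3}: R1→P3 15·11=165, R2→P3 3·13=39, R3→P3 2·10=20, R4→P3 9·15=135, R5→P3 3·11=33, R6→P3 5·18=90, R7→P3 5·18=90. Service cost 572.
{P4}: service cost 808
{P2}: service cost 868
Among all 5 size-1 choices, {P3} is lowest.

Choose P3 only; total service cost 572.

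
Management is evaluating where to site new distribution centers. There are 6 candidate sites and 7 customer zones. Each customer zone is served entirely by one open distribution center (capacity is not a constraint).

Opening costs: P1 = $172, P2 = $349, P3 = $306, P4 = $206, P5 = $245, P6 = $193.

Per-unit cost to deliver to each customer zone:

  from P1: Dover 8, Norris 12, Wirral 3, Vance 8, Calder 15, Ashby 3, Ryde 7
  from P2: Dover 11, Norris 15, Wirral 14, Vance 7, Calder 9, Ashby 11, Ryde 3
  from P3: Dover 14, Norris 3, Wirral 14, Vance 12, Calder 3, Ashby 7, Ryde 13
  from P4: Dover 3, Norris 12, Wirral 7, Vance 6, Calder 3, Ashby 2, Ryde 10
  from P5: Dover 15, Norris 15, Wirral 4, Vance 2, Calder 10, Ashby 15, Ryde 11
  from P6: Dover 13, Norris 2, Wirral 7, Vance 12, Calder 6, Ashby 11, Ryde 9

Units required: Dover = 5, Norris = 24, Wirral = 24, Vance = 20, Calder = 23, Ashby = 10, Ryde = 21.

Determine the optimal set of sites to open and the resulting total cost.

Open P1 and P6; minimum total cost 1000.

For any fixed open set, each customer zone goes to its cheapest open site; total = fixed + service.
{P1, P6}: Dover→P1 8·5=40, Norris→P6 2·24=48, Wirral→P1 3·24=72, Vance→P1 8·20=160, Calder→P6 6·23=138, Ashby→P1 3·10=30, Ryde→P1 7·21=147. Service 635; fixed 365; total 1000.
{P4, P6}: service 629 + fixed 399 = 1028
{P1, P4, P6}: service 491 + fixed 571 = 1062
{P1, P2, P3, P4, P5, P6}: service 327 + fixed 1471 = 1798
No other subset beats 1000.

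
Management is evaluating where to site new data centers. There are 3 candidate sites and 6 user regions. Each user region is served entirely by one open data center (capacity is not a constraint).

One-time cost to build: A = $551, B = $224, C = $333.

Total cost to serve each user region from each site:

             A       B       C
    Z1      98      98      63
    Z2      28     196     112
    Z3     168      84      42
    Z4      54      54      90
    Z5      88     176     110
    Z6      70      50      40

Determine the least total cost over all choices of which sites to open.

For any fixed open set, each user region goes to its cheapest open site; total = fixed + service.
{C}: Z1→C 63, Z2→C 112, Z3→C 42, Z4→C 90, Z5→C 110, Z6→C 40. Service 457; fixed 333; total 790.
{B}: Z1→B 98, Z2→B 196, Z3→B 84, Z4→B 54, Z5→B 176, Z6→B 50. Service 658; fixed 224; total 882.
{B, C}: Z1→C 63, Z2→C 112, Z3→C 42, Z4→B 54, Z5→C 110, Z6→C 40. Service 421; fixed 557; total 978.
{A, B, C}: service 315 + fixed 1108 = 1423
No other subset beats 790.

Minimum total cost: 790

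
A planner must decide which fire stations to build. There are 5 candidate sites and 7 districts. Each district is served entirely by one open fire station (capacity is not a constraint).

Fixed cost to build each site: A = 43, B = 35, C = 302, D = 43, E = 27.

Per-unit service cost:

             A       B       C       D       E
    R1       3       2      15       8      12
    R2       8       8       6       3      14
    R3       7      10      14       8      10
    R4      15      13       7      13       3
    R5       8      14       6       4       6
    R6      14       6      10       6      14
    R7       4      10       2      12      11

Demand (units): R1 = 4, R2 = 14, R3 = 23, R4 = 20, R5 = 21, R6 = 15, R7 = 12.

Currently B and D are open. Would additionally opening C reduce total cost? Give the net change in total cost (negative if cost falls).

No — net change +86 (cost rises by 86).

Current service cost with {B, D}: 788.
Adding C: each district re-picks its cheapest; new service cost 572, saving 216.
Extra fixed cost: 302. Net change = 302 − 216 = 86.
(Totals: 866 → 952.)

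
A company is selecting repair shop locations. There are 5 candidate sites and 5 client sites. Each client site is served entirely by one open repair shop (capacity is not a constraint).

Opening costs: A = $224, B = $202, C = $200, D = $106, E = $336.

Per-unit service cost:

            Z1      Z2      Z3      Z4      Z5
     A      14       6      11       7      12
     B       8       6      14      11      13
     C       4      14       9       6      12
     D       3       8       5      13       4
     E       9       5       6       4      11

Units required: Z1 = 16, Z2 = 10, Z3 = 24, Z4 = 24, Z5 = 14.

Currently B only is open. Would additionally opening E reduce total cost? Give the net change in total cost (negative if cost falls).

Yes — net change −62 (cost falls by 62).

Current service cost with {B}: 970.
Adding E: each client site re-picks its cheapest; new service cost 572, saving 398.
Extra fixed cost: 336. Net change = 336 − 398 = -62.
(Totals: 1172 → 1110.)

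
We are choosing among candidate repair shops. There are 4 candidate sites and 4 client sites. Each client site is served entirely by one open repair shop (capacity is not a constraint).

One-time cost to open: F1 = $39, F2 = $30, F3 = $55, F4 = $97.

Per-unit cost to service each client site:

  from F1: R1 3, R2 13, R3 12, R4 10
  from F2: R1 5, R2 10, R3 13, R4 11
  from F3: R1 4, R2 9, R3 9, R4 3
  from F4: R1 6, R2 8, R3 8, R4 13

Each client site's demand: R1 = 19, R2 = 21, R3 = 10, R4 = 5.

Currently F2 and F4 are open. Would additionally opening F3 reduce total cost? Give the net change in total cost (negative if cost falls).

Current service cost with {F2, F4}: 398.
Adding F3: each client site re-picks its cheapest; new service cost 339, saving 59.
Extra fixed cost: 55. Net change = 55 − 59 = -4.
(Totals: 525 → 521.)

Yes — net change −4 (cost falls by 4).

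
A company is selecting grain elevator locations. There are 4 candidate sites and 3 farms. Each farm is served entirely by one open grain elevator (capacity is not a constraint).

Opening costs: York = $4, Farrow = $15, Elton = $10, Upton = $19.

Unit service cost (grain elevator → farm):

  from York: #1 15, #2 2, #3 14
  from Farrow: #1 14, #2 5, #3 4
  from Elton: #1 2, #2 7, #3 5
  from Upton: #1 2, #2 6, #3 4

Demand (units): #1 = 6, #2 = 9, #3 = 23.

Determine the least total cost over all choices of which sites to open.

For any fixed open set, each farm goes to its cheapest open site; total = fixed + service.
{York, Upton}: #1→Upton 2·6=12, #2→York 2·9=18, #3→Upton 4·23=92. Service 122; fixed 23; total 145.
{York, Farrow, Elton}: service 122 + fixed 29 = 151
{York, Elton, Upton}: service 122 + fixed 33 = 155
{York, Farrow, Elton, Upton}: service 122 + fixed 48 = 170
No other subset beats 145.

Minimum total cost: 145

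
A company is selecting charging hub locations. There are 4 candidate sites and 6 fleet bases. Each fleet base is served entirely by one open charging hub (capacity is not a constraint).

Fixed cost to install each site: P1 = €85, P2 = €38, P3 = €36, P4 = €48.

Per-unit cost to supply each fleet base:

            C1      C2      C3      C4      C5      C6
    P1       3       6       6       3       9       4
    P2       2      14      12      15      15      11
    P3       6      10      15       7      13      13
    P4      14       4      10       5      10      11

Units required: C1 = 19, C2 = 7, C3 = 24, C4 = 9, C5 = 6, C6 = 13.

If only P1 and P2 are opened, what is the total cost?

Total cost: 480

Each fleet base is assigned to its cheapest site among the open ones.
{P1, P2}: C1→P2 2·19=38, C2→P1 6·7=42, C3→P1 6·24=144, C4→P1 3·9=27, C5→P1 9·6=54, C6→P1 4·13=52. Service 357; fixed 123; total 480.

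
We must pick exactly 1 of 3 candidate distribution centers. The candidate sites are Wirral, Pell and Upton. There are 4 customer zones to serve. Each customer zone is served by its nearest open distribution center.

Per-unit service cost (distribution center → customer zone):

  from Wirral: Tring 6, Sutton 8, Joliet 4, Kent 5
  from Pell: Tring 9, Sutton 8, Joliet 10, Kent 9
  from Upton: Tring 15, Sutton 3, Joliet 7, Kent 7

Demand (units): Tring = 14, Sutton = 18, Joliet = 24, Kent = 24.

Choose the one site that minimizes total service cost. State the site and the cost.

Choose Wirral only; total service cost 444.

With exactly 1 open, each customer zone uses its cheapest among the chosen.
{Wirral}: Tring→Wirral 6·14=84, Sutton→Wirral 8·18=144, Joliet→Wirral 4·24=96, Kent→Wirral 5·24=120. Service cost 444.
{Upton}: service cost 600
{Pell}: service cost 726
Among all 3 size-1 choices, {Wirral} is lowest.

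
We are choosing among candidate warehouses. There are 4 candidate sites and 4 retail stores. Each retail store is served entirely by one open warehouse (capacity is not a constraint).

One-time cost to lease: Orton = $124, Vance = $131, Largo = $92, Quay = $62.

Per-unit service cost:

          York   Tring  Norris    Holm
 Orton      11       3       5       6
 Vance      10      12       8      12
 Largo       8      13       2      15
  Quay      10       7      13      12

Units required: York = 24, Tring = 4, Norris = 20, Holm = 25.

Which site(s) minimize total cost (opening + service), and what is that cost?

Open Orton and Largo; minimum total cost 610.

For any fixed open set, each retail store goes to its cheapest open site; total = fixed + service.
{Orton, Largo}: York→Largo 8·24=192, Tring→Orton 3·4=12, Norris→Largo 2·20=40, Holm→Orton 6·25=150. Service 394; fixed 216; total 610.
{Orton}: service 526 + fixed 124 = 650
{Orton, Largo, Quay}: service 394 + fixed 278 = 672
{Orton, Vance, Largo, Quay}: York→Largo 8·24=192, Tring→Orton 3·4=12, Norris→Largo 2·20=40, Holm→Orton 6·25=150. Service 394; fixed 409; total 803.
No other subset beats 610.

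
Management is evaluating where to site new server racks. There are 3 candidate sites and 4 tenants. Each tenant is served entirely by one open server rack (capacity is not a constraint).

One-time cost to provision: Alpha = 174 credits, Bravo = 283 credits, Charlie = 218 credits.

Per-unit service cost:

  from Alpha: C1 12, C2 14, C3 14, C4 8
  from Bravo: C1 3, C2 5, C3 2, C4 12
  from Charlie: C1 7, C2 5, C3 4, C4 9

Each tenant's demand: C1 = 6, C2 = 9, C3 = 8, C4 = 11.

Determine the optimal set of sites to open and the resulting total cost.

For any fixed open set, each tenant goes to its cheapest open site; total = fixed + service.
{Charlie}: C1→Charlie 7·6=42, C2→Charlie 5·9=45, C3→Charlie 4·8=32, C4→Charlie 9·11=99. Service 218; fixed 218; total 436.
{Bravo}: service 211 + fixed 283 = 494
{Alpha}: service 398 + fixed 174 = 572
{Alpha, Bravo, Charlie}: service 167 + fixed 675 = 842
No other subset beats 436.

Open Charlie only; minimum total cost 436.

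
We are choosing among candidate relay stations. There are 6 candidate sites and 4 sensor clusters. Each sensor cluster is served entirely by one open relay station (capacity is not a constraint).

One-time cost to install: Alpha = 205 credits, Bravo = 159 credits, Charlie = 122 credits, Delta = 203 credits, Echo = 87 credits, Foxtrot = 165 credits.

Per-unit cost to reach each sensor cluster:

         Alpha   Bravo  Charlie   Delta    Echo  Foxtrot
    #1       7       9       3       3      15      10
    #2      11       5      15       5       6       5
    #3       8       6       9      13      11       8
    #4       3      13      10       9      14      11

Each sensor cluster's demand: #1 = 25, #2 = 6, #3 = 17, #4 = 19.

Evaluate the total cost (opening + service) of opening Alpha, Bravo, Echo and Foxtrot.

Total cost: 980

Each sensor cluster is assigned to its cheapest site among the open ones.
{Alpha, Bravo, Echo, Foxtrot}: #1→Alpha 7·25=175, #2→Bravo 5·6=30, #3→Bravo 6·17=102, #4→Alpha 3·19=57. Service 364; fixed 616; total 980.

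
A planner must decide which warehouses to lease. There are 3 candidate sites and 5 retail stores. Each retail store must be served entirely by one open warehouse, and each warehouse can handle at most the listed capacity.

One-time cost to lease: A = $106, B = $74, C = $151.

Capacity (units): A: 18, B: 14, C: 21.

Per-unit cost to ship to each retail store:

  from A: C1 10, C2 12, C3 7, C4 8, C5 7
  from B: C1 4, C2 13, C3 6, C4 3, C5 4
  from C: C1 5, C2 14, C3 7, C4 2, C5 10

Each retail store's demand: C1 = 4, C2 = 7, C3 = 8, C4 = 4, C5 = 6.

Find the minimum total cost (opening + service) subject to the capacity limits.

Minimum total cost: 372

Open {A, B}: C1→B 4·4=16, C2→A 12·7=84, C3→A 7·8=56, C4→B 3·4=12, C5→B 4·6=24.
Loads: A carries 15/18, B carries 14/14. Service 192; fixed 180; total 372.
Next best feasible plan costs 402.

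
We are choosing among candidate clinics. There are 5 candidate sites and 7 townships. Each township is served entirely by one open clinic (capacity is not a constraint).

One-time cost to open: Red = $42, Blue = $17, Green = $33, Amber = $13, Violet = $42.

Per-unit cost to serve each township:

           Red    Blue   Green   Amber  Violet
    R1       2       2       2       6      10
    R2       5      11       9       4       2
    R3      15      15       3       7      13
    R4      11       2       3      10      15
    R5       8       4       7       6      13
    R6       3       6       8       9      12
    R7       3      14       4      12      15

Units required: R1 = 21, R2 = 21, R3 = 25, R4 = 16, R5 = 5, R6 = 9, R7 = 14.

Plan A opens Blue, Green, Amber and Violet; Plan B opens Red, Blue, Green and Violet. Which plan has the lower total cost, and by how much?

Plan A: {Blue, Green, Amber, Violet}: R1→Blue 2·21=42, R2→Violet 2·21=42, R3→Green 3·25=75, R4→Blue 2·16=32, R5→Blue 4·5=20, R6→Blue 6·9=54, R7→Green 4·14=56. Service 321; fixed 105; total 426.
Plan B: {Red, Blue, Green, Violet}: R1→Red 2·21=42, R2→Violet 2·21=42, R3→Green 3·25=75, R4→Blue 2·16=32, R5→Blue 4·5=20, R6→Red 3·9=27, R7→Red 3·14=42. Service 280; fixed 134; total 414.
Difference: |426 − 414| = 12.

Plan B is cheaper by 12.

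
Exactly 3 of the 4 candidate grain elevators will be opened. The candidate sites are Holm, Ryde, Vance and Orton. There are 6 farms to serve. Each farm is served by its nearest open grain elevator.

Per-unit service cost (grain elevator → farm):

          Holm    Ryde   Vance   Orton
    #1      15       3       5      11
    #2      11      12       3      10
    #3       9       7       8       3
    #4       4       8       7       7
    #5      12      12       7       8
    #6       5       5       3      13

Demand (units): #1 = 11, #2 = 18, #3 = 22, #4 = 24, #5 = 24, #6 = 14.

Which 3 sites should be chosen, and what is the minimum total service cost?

Choose Holm, Vance and Orton; total service cost 481.

With exactly 3 open, each farm uses its cheapest among the chosen.
{Holm, Vance, Orton}: #1→Vance 5·11=55, #2→Vance 3·18=54, #3→Orton 3·22=66, #4→Holm 4·24=96, #5→Vance 7·24=168, #6→Vance 3·14=42. Service cost 481.
{Ryde, Vance, Orton}: service cost 531
{Holm, Ryde, Vance}: service cost 547
Among all 4 size-3 choices, {Holm, Vance, Orton} is lowest.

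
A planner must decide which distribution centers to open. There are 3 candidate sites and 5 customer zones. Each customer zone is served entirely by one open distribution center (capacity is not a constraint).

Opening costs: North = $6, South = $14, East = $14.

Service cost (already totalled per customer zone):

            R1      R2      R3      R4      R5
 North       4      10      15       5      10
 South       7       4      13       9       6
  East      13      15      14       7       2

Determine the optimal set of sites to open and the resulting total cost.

For any fixed open set, each customer zone goes to its cheapest open site; total = fixed + service.
{North}: R1→North 4, R2→North 10, R3→North 15, R4→North 5, R5→North 10. Service 44; fixed 6; total 50.
{North, South}: R1→North 4, R2→South 4, R3→South 13, R4→North 5, R5→South 6. Service 32; fixed 20; total 52.
{South}: R1→South 7, R2→South 4, R3→South 13, R4→South 9, R5→South 6. Service 39; fixed 14; total 53.
{North, South, East}: service 28 + fixed 34 = 62
(All 7 nonempty subsets were checked; North only is lowest.)

Open North only; minimum total cost 50.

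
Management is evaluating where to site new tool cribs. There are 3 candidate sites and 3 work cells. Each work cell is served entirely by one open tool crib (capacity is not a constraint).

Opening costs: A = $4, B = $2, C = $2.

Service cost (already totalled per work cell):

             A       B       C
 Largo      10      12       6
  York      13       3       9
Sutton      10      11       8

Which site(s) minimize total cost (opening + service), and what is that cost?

For any fixed open set, each work cell goes to its cheapest open site; total = fixed + service.
{B, C}: Largo→C 6, York→B 3, Sutton→C 8. Service 17; fixed 4; total 21.
{A, B, C}: service 17 + fixed 8 = 25
{C}: Largo→C 6, York→C 9, Sutton→C 8. Service 23; fixed 2; total 25.
{B}: Largo→B 12, York→B 3, Sutton→B 11. Service 26; fixed 2; total 28.
No other subset beats 21.

Open B and C; minimum total cost 21.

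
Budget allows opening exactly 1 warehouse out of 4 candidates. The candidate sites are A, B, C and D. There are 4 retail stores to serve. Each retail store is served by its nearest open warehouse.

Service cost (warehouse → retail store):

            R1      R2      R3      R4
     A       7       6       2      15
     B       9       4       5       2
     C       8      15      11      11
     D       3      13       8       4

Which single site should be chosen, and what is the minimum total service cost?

Choose B only; total service cost 20.

With exactly 1 open, each retail store uses its cheapest among the chosen.
{B}: R1→B 9, R2→B 4, R3→B 5, R4→B 2. Service cost 20.
{D}: service cost 28
{A}: service cost 30
Among all 4 size-1 choices, {B} is lowest.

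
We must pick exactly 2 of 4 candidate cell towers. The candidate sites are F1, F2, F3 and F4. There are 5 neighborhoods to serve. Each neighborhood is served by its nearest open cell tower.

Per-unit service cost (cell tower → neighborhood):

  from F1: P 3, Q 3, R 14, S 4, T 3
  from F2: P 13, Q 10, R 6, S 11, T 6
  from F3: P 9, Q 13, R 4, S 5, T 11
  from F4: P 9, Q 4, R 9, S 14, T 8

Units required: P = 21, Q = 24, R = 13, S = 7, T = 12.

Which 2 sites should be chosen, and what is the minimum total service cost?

With exactly 2 open, each neighborhood uses its cheapest among the chosen.
{F1, F3}: P→F1 3·21=63, Q→F1 3·24=72, R→F3 4·13=52, S→F1 4·7=28, T→F1 3·12=36. Service cost 251.
{F1, F2}: service cost 277
{F1, F4}: service cost 316
Among all 6 size-2 choices, {F1, F3} is lowest.

Choose F1 and F3; total service cost 251.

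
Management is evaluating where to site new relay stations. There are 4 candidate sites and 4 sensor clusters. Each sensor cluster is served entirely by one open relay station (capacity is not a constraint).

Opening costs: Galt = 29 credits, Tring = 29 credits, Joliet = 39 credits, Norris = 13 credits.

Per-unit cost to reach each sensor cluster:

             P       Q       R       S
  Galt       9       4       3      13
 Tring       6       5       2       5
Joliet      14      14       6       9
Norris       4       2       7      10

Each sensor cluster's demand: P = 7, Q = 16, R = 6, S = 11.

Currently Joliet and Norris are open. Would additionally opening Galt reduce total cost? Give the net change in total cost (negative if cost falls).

No — net change +11 (cost rises by 11).

Current service cost with {Joliet, Norris}: 195.
Adding Galt: each sensor cluster re-picks its cheapest; new service cost 177, saving 18.
Extra fixed cost: 29. Net change = 29 − 18 = 11.
(Totals: 247 → 258.)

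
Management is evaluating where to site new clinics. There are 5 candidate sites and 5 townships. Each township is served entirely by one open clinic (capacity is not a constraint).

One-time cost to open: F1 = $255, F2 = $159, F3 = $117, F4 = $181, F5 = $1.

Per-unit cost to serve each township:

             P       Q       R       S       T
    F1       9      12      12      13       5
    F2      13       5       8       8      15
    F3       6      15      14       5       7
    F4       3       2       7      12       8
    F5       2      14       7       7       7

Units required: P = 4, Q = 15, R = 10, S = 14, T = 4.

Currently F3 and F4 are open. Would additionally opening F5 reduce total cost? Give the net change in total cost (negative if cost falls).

Yes — net change −3 (cost falls by 3).

Current service cost with {F3, F4}: 210.
Adding F5: each township re-picks its cheapest; new service cost 206, saving 4.
Extra fixed cost: 1. Net change = 1 − 4 = -3.
(Totals: 508 → 505.)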